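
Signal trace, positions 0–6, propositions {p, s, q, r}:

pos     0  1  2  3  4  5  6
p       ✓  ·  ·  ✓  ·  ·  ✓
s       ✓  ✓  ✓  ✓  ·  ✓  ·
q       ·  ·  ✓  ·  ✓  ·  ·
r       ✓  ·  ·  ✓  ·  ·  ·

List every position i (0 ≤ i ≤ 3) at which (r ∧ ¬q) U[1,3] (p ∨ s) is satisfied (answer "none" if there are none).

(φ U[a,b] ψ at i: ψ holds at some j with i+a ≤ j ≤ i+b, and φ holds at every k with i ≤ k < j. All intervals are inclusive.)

Evaluate at each i in [0,3]:
  i=0: ✓ (rhs at j=1; lhs holds on [0,0])
  i=1: ✗ (lhs fails at k=1 before rhs at j=2)
  i=2: ✗ (lhs fails at k=2 before rhs at j=3)
  i=3: ✗ (lhs fails at k=4 before rhs at j=5)

0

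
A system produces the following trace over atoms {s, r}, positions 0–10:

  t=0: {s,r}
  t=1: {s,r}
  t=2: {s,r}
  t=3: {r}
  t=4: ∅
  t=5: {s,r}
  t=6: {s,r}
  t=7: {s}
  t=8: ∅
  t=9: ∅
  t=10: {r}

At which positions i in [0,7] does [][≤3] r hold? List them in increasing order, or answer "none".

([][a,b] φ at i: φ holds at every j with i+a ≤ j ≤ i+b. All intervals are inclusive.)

Evaluate at each i in [0,7]:
  i=0: ✓ (all of [0,3])
  i=1: ✗ (fails at j=4)
  i=2: ✗ (fails at j=4)
  i=3: ✗ (fails at j=4)
  i=4: ✗ (fails at j=4)
  i=5: ✗ (fails at j=7)
  i=6: ✗ (fails at j=7)
  i=7: ✗ (fails at j=7)

0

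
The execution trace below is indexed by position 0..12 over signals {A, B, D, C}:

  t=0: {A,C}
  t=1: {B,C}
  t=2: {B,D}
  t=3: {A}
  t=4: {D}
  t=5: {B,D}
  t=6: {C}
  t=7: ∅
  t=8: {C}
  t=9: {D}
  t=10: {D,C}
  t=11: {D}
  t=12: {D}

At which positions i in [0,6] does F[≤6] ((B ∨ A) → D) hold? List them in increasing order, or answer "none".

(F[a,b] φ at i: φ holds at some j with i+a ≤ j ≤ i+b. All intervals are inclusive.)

0, 1, 2, 3, 4, 5, 6

Evaluate at each i in [0,6]:
  i=0: ✓ (witness j=2)
  i=1: ✓ (witness j=2)
  i=2: ✓ (witness j=2)
  i=3: ✓ (witness j=4)
  i=4: ✓ (witness j=4)
  i=5: ✓ (witness j=5)
  i=6: ✓ (witness j=6)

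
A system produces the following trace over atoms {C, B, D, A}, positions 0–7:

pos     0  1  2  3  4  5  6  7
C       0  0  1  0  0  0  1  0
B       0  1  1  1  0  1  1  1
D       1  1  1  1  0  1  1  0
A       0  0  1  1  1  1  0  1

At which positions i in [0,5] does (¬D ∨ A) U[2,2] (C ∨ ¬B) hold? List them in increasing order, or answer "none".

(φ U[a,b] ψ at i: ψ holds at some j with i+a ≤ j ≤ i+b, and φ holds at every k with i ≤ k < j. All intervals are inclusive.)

Evaluate at each i in [0,5]:
  i=0: ✗ (lhs fails at k=0 before rhs at j=2)
  i=1: ✗ (no rhs in [3,3])
  i=2: ✓ (rhs at j=4; lhs holds on [2,3])
  i=3: ✗ (no rhs in [5,5])
  i=4: ✓ (rhs at j=6; lhs holds on [4,5])
  i=5: ✗ (no rhs in [7,7])

2, 4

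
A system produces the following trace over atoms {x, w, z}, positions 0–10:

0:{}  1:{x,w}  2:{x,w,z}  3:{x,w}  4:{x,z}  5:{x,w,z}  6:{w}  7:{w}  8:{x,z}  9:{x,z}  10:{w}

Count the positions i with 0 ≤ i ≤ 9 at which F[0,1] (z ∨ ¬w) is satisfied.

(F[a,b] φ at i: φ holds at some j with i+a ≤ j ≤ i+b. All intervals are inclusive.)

Evaluate at each i in [0,9]:
  i=0: ✓ (witness j=0)
  i=1: ✓ (witness j=2)
  i=2: ✓ (witness j=2)
  i=3: ✓ (witness j=4)
  i=4: ✓ (witness j=4)
  i=5: ✓ (witness j=5)
  i=6: ✗ (none in [6,7])
  i=7: ✓ (witness j=8)
  i=8: ✓ (witness j=8)
  i=9: ✓ (witness j=9)
Positions where it holds: {0, 1, 2, 3, 4, 5, 7, 8, 9} → 9.

9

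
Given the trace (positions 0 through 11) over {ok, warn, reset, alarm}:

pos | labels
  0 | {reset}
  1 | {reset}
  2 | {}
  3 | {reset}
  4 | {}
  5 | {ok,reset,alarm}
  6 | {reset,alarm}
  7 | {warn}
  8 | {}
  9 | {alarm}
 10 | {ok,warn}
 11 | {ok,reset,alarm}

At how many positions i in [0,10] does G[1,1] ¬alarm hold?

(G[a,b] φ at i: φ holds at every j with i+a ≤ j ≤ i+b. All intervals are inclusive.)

Evaluate at each i in [0,10]:
  i=0: ✓ (all of [1,1])
  i=1: ✓ (all of [2,2])
  i=2: ✓ (all of [3,3])
  i=3: ✓ (all of [4,4])
  i=4: ✗ (fails at j=5)
  i=5: ✗ (fails at j=6)
  i=6: ✓ (all of [7,7])
  i=7: ✓ (all of [8,8])
  i=8: ✗ (fails at j=9)
  i=9: ✓ (all of [10,10])
  i=10: ✗ (fails at j=11)
Positions where it holds: {0, 1, 2, 3, 6, 7, 9} → 7.

7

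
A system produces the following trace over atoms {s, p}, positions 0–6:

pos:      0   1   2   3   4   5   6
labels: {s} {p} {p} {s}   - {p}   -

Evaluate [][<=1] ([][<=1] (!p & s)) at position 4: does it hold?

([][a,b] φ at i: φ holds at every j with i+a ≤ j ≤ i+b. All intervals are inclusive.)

Does not hold

Check [][<=1] (!p & s) at every j in [4,5]:
  j=4: fails at 4
  j=5: fails at 5
Fails at j=4 → formula fails.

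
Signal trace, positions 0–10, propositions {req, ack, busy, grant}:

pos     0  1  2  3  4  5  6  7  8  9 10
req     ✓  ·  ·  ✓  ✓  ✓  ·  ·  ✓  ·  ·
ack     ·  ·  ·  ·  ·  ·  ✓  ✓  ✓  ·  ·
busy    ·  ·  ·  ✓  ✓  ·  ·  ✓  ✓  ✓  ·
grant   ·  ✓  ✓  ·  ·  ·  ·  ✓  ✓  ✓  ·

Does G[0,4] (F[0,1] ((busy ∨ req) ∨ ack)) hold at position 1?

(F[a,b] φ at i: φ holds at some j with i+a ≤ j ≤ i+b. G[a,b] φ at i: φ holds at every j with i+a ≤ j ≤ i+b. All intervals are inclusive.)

Check F[0,1] ((busy ∨ req) ∨ ack) at every j in [1,5]:
  j=1: fails (none in [1,2])
  j=2: holds (witness at 3)
  j=3: holds (witness at 3)
  j=4: holds (witness at 4)
  j=5: holds (witness at 5)
Fails at j=1 → formula fails.

No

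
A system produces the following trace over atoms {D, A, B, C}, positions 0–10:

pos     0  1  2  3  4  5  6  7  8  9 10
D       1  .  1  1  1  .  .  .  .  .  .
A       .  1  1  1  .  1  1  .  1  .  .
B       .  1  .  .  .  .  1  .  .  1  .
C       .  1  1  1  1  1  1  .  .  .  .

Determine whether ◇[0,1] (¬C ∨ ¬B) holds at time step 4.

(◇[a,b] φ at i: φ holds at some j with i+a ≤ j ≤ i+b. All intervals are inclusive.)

Holds

Check (¬C ∨ ¬B) at each j in [4,5]:
  j=4: true
  j=5: true
Found at j=4 → formula holds.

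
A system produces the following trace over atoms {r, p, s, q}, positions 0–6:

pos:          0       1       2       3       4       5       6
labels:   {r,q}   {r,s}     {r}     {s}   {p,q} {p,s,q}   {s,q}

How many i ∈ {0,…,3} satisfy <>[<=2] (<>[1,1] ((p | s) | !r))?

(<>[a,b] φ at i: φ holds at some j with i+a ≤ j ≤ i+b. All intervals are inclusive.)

Evaluate at each i in [0,3]:
  i=0: ✓ (witness j=0)
  i=1: ✓ (witness j=2)
  i=2: ✓ (witness j=2)
  i=3: ✓ (witness j=3)
Positions where it holds: {0, 1, 2, 3} → 4.

4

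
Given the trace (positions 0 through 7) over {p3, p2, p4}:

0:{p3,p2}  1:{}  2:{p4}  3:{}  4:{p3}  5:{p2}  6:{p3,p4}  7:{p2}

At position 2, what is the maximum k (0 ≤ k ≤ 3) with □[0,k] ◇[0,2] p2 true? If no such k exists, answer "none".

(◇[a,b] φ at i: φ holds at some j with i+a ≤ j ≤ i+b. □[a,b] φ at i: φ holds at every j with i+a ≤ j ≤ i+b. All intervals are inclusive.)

◇[0,2] p2 must hold from j=2 onward; find where it first fails.
  j=2: fails → no k works.

none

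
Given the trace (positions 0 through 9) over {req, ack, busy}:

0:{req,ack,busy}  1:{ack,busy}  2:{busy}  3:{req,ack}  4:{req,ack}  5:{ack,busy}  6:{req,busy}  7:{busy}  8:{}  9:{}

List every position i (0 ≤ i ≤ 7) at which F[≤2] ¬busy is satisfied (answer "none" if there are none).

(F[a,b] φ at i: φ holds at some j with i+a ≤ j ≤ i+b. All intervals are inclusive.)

1, 2, 3, 4, 6, 7

Evaluate at each i in [0,7]:
  i=0: ✗ (none in [0,2])
  i=1: ✓ (witness j=3)
  i=2: ✓ (witness j=3)
  i=3: ✓ (witness j=3)
  i=4: ✓ (witness j=4)
  i=5: ✗ (none in [5,7])
  i=6: ✓ (witness j=8)
  i=7: ✓ (witness j=8)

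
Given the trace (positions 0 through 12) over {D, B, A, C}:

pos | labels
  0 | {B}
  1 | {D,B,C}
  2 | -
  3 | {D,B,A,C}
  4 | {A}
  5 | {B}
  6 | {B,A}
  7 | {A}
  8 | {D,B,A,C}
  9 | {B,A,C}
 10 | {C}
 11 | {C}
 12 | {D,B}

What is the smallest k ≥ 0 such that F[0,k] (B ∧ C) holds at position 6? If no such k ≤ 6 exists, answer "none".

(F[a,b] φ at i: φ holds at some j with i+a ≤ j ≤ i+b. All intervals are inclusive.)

Scan j = 6,7,… for (B ∧ C):
  j=6: fails
  j=7: fails
  j=8: holds
First hit at j=8, so smallest k = 8-6 = 2.

2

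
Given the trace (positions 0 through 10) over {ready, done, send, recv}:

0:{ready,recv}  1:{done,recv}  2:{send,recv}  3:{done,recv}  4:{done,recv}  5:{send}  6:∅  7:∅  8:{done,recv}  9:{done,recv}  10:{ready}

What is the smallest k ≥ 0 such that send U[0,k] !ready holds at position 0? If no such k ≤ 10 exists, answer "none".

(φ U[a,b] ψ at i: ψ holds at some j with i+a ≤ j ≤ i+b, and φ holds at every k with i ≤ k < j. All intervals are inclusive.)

Need earliest j ≥ 0 with !ready, and send at every k in [0,j-1].
  j=0: rhs fails.
  j=1: rhs holds but lhs fails at k=0.
  j=2: rhs holds but lhs fails at k=0.
  j=3: rhs holds but lhs fails at k=0.
  j=4: rhs holds but lhs fails at k=0.
  j=5: rhs holds but lhs fails at k=0.
  j=6: rhs holds but lhs fails at k=0.
  j=7: rhs holds but lhs fails at k=0.
  j=8: rhs holds but lhs fails at k=0.
  j=9: rhs holds but lhs fails at k=0.
  j=10: rhs fails.
No witness within the range → none.

none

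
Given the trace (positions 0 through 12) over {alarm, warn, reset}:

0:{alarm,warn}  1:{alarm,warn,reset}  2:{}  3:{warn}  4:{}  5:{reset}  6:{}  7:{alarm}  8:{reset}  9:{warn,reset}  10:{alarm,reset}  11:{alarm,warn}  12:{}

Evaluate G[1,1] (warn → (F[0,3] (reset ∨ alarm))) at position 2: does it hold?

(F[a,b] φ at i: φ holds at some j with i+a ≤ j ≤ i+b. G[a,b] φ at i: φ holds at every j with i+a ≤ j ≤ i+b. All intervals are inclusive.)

Yes

Check (warn → (F[0,3] (reset ∨ alarm))) at every j in [3,3]:
  j=3: antecedent true; consequent holds (witness at 5) → ✓
All positions satisfy it → formula holds.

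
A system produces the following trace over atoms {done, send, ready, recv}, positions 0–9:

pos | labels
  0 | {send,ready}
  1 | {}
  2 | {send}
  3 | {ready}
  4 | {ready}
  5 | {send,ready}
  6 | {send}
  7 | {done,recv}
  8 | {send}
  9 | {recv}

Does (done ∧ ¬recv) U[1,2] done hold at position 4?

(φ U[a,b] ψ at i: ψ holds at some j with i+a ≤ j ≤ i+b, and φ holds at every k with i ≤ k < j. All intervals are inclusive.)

Need some j in [5,6] with done, and (done ∧ ¬recv) at every k in [4,j-1].
  j=5: done false.
  j=6: done false.
No j in the window works → until fails.

Does not hold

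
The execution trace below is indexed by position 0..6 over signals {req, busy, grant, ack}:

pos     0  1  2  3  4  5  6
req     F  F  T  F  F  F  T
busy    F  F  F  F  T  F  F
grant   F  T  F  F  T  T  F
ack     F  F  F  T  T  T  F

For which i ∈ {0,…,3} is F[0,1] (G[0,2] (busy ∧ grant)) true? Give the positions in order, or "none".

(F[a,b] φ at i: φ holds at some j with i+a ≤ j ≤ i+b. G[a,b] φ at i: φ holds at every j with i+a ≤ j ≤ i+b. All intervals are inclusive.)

none

Evaluate at each i in [0,3]:
  i=0: ✗ (none in [0,1])
  i=1: ✗ (none in [1,2])
  i=2: ✗ (none in [2,3])
  i=3: ✗ (none in [3,4])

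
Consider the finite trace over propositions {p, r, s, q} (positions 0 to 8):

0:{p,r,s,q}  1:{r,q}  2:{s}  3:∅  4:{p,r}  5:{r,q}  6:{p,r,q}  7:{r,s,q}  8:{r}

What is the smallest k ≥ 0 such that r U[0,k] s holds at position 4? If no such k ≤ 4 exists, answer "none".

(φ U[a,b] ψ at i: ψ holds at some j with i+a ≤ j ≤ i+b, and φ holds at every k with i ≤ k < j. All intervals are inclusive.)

3

Need earliest j ≥ 4 with s, and r at every k in [4,j-1].
  j=4: rhs fails.
  j=5: rhs fails.
  j=6: rhs fails.
  j=7: rhs holds; lhs holds on [4,6]. k = 3.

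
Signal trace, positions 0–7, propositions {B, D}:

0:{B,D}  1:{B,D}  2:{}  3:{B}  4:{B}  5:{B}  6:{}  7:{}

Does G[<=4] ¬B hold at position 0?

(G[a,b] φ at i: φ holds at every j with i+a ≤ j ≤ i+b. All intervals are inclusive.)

Check ¬B at every j in [0,4]:
  j=0: false
  j=1: false
  j=2: true
  j=3: false
  j=4: false
Fails at j=0 → formula fails.

False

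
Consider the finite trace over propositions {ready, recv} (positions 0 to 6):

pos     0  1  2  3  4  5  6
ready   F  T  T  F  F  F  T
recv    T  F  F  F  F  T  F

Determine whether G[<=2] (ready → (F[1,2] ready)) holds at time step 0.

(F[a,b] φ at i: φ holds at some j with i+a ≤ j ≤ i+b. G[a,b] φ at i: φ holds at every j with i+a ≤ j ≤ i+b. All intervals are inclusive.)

Check (ready → (F[1,2] ready)) at every j in [0,2]:
  j=0: antecedent false → ✓
  j=1: antecedent true; consequent holds (witness at 2) → ✓
  j=2: antecedent true; consequent fails (none in [3,4]) → ✗
Fails at j=2 → formula fails.

No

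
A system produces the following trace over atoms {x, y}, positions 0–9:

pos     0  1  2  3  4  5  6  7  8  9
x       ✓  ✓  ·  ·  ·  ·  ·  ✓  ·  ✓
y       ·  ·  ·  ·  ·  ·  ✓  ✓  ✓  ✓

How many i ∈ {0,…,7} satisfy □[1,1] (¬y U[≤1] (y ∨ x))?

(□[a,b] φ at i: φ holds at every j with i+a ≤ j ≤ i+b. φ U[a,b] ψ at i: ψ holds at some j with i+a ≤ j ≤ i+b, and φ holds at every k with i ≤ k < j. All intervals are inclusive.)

5

Evaluate at each i in [0,7]:
  i=0: ✓ (all of [1,1])
  i=1: ✗ (fails at j=2)
  i=2: ✗ (fails at j=3)
  i=3: ✗ (fails at j=4)
  i=4: ✓ (all of [5,5])
  i=5: ✓ (all of [6,6])
  i=6: ✓ (all of [7,7])
  i=7: ✓ (all of [8,8])
Positions where it holds: {0, 4, 5, 6, 7} → 5.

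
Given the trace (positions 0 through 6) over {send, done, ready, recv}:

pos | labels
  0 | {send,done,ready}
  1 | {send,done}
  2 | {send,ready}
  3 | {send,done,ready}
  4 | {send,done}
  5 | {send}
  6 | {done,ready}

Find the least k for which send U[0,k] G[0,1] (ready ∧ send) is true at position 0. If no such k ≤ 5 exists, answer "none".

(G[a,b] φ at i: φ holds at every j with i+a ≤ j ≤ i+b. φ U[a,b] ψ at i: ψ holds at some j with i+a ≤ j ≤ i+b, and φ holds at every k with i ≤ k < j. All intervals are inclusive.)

Need earliest j ≥ 0 with G[0,1] (ready ∧ send), and send at every k in [0,j-1].
  j=0: rhs fails.
  j=1: rhs fails.
  j=2: rhs holds; lhs holds on [0,1]. k = 2.

2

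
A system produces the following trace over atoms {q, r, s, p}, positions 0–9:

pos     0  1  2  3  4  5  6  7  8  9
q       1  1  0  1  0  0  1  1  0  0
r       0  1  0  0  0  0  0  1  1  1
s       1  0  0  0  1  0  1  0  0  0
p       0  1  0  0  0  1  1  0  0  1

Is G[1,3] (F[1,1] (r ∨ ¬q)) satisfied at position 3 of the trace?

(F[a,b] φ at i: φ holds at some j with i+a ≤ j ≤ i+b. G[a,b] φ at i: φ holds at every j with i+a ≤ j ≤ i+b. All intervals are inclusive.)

Does not hold

Check F[1,1] (r ∨ ¬q) at every j in [4,6]:
  j=4: holds (witness at 5)
  j=5: fails (none in [6,6])
  j=6: holds (witness at 7)
Fails at j=5 → formula fails.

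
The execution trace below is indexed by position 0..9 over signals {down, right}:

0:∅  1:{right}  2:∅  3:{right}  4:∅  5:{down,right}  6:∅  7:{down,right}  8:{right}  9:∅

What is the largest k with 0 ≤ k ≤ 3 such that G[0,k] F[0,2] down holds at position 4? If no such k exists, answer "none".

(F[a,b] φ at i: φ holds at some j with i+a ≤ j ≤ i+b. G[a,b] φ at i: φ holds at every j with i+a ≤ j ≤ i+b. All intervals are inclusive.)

3

F[0,2] down must hold from j=4 onward; find where it first fails.
  j=4: holds
  j=5: holds
  j=6: holds
  j=7: holds
Holds through j=7; largest k = 3.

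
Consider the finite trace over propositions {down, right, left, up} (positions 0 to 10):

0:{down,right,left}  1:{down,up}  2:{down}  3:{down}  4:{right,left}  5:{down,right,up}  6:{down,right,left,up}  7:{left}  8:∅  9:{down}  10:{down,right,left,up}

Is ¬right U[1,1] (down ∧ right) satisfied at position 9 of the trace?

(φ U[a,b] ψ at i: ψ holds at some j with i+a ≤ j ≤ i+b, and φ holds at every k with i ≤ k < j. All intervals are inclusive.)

Need some j in [10,10] with (down ∧ right), and ¬right at every k in [9,j-1].
  j=10: (down ∧ right) holds; ¬right holds at every k in [9,9] → satisfied.

Holds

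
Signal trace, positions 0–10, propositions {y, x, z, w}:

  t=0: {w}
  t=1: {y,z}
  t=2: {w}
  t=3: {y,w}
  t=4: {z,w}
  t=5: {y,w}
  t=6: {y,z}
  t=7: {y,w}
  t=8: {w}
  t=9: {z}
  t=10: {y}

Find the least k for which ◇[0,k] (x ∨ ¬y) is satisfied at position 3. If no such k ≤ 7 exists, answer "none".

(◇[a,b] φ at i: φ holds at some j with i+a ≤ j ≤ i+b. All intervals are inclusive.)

1

Scan j = 3,4,… for (x ∨ ¬y):
  j=3: fails
  j=4: holds
First hit at j=4, so smallest k = 4-3 = 1.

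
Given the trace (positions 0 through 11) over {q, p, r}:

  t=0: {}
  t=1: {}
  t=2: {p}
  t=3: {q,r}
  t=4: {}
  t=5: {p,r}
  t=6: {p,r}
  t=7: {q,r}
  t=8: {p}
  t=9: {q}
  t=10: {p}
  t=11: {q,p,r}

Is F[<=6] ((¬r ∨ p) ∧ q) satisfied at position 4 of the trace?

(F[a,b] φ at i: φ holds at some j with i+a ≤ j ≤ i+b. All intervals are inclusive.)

Check ((¬r ∨ p) ∧ q) at each j in [4,10]:
  j=4: false
  j=5: false
  j=6: false
  j=7: false
  j=8: false
  j=9: true
  j=10: false
Found at j=9 → formula holds.

True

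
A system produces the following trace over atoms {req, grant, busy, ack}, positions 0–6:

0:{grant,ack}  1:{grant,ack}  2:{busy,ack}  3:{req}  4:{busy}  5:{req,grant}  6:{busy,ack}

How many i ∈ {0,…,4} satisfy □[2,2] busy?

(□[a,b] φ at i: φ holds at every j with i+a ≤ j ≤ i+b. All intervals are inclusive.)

3

Evaluate at each i in [0,4]:
  i=0: ✓ (all of [2,2])
  i=1: ✗ (fails at j=3)
  i=2: ✓ (all of [4,4])
  i=3: ✗ (fails at j=5)
  i=4: ✓ (all of [6,6])
Positions where it holds: {0, 2, 4} → 3.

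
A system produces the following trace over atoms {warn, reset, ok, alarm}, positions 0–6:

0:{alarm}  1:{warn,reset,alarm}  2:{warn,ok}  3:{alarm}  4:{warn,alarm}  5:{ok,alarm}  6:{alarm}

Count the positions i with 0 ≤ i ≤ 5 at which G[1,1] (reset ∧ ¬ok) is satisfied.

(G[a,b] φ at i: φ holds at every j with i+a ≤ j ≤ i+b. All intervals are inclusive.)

1

Evaluate at each i in [0,5]:
  i=0: ✓ (all of [1,1])
  i=1: ✗ (fails at j=2)
  i=2: ✗ (fails at j=3)
  i=3: ✗ (fails at j=4)
  i=4: ✗ (fails at j=5)
  i=5: ✗ (fails at j=6)
Positions where it holds: {0} → 1.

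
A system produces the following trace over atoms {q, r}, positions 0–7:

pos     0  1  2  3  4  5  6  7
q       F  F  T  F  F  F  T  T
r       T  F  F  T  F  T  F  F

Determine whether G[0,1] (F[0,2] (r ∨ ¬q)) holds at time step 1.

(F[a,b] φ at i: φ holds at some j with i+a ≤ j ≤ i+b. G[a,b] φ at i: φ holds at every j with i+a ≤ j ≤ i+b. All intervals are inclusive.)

Check F[0,2] (r ∨ ¬q) at every j in [1,2]:
  j=1: holds (witness at 1)
  j=2: holds (witness at 3)
All positions satisfy it → formula holds.

Holds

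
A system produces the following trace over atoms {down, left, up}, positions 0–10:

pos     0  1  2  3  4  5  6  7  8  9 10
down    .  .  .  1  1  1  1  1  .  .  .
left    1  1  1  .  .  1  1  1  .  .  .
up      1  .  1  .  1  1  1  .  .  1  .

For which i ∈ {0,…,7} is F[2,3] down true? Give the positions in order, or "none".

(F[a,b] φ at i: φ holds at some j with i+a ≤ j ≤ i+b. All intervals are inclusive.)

Evaluate at each i in [0,7]:
  i=0: ✓ (witness j=3)
  i=1: ✓ (witness j=3)
  i=2: ✓ (witness j=4)
  i=3: ✓ (witness j=5)
  i=4: ✓ (witness j=6)
  i=5: ✓ (witness j=7)
  i=6: ✗ (none in [8,9])
  i=7: ✗ (none in [9,10])

0, 1, 2, 3, 4, 5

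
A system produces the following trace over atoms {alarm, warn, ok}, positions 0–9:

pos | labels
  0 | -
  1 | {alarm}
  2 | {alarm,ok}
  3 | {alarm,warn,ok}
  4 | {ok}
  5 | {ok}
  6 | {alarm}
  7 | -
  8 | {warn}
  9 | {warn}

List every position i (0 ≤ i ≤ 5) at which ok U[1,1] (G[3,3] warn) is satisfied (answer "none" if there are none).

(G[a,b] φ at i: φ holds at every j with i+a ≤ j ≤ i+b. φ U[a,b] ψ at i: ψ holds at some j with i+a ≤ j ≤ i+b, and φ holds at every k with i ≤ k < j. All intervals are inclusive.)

4, 5

Evaluate at each i in [0,5]:
  i=0: ✗ (no rhs in [1,1])
  i=1: ✗ (no rhs in [2,2])
  i=2: ✗ (no rhs in [3,3])
  i=3: ✗ (no rhs in [4,4])
  i=4: ✓ (rhs at j=5; lhs holds on [4,4])
  i=5: ✓ (rhs at j=6; lhs holds on [5,5])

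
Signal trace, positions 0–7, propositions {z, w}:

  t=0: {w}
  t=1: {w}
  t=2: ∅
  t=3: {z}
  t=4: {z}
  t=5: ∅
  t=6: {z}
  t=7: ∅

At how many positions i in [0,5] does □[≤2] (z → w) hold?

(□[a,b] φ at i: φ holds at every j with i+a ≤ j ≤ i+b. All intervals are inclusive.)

1

Evaluate at each i in [0,5]:
  i=0: ✓ (all of [0,2])
  i=1: ✗ (fails at j=3)
  i=2: ✗ (fails at j=3)
  i=3: ✗ (fails at j=3)
  i=4: ✗ (fails at j=4)
  i=5: ✗ (fails at j=6)
Positions where it holds: {0} → 1.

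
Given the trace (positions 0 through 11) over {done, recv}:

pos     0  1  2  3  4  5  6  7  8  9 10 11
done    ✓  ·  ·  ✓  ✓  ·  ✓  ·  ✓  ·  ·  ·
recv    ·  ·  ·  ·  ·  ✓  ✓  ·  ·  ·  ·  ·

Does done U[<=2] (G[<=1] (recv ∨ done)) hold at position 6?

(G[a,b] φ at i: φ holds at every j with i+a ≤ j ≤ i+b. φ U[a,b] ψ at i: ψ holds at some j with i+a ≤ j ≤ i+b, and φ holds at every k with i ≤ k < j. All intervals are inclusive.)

Need some j in [6,8] with G[<=1] (recv ∨ done), and done at every k in [6,j-1].
  j=6: G[<=1] (recv ∨ done) — fails at 7.
  j=7: G[<=1] (recv ∨ done) — fails at 7.
  j=8: G[<=1] (recv ∨ done) — fails at 9.
No j in the window works → until fails.

No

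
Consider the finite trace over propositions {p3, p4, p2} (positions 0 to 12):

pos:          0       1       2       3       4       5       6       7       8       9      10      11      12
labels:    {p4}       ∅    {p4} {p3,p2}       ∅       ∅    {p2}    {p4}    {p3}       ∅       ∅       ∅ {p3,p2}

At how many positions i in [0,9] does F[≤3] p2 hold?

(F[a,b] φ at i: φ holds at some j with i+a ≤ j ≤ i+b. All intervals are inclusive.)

8

Evaluate at each i in [0,9]:
  i=0: ✓ (witness j=3)
  i=1: ✓ (witness j=3)
  i=2: ✓ (witness j=3)
  i=3: ✓ (witness j=3)
  i=4: ✓ (witness j=6)
  i=5: ✓ (witness j=6)
  i=6: ✓ (witness j=6)
  i=7: ✗ (none in [7,10])
  i=8: ✗ (none in [8,11])
  i=9: ✓ (witness j=12)
Positions where it holds: {0, 1, 2, 3, 4, 5, 6, 9} → 8.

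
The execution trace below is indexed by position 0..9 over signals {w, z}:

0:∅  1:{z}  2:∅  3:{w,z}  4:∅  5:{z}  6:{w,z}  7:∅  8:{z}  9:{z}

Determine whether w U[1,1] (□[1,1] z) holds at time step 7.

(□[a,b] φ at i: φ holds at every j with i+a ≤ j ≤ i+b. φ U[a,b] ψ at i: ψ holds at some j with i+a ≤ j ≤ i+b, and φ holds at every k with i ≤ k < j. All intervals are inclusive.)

Need some j in [8,8] with □[1,1] z, and w at every k in [7,j-1].
  j=8: □[1,1] z holds, but w fails at k=7 → not this j.
No j in the window works → until fails.

Does not hold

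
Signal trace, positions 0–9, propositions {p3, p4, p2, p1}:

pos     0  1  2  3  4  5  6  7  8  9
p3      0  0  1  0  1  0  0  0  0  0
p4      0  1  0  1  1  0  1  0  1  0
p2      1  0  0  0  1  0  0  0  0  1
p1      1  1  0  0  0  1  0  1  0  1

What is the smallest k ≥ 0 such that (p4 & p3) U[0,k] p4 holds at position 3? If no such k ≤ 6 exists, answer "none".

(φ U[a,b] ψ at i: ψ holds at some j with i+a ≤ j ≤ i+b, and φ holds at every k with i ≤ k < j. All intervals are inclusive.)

Need earliest j ≥ 3 with p4, and (p4 & p3) at every k in [3,j-1].
  j=3: rhs holds (empty prefix). k = 0.

0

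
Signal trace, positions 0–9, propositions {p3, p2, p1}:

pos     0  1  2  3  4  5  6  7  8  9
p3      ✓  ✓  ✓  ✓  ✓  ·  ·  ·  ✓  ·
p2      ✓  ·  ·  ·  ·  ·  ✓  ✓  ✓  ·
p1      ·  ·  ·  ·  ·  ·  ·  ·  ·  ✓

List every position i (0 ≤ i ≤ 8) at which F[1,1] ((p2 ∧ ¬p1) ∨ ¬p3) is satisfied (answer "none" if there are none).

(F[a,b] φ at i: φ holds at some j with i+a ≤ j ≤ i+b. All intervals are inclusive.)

4, 5, 6, 7, 8

Evaluate at each i in [0,8]:
  i=0: ✗ (none in [1,1])
  i=1: ✗ (none in [2,2])
  i=2: ✗ (none in [3,3])
  i=3: ✗ (none in [4,4])
  i=4: ✓ (witness j=5)
  i=5: ✓ (witness j=6)
  i=6: ✓ (witness j=7)
  i=7: ✓ (witness j=8)
  i=8: ✓ (witness j=9)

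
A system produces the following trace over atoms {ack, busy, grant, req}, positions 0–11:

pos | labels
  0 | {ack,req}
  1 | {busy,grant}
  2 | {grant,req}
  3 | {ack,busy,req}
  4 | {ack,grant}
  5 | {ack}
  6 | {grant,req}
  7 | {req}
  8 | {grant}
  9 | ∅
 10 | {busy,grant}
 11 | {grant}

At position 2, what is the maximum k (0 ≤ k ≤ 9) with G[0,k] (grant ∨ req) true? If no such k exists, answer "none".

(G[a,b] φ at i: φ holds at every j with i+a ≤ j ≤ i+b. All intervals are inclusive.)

(grant ∨ req) must hold from j=2 onward; find where it first fails.
  j=2: holds
  j=3: holds
  j=4: holds
  j=5: fails
Holds on [2,4], so largest k = 2.

2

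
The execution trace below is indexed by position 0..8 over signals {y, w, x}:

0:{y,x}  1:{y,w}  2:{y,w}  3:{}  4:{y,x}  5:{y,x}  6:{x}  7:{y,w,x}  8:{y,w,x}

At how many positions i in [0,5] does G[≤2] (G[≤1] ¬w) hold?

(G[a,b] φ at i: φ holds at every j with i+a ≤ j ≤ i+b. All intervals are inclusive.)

1

Evaluate at each i in [0,5]:
  i=0: ✗ (fails at j=0)
  i=1: ✗ (fails at j=1)
  i=2: ✗ (fails at j=2)
  i=3: ✓ (all of [3,5])
  i=4: ✗ (fails at j=6)
  i=5: ✗ (fails at j=6)
Positions where it holds: {3} → 1.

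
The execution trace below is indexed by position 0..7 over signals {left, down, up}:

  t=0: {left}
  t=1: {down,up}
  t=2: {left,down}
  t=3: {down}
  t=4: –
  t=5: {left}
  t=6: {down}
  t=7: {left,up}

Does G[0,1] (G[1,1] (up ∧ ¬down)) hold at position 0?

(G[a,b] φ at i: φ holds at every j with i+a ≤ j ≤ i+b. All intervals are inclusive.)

Check G[1,1] (up ∧ ¬down) at every j in [0,1]:
  j=0: fails at 1
  j=1: fails at 2
Fails at j=0 → formula fails.

False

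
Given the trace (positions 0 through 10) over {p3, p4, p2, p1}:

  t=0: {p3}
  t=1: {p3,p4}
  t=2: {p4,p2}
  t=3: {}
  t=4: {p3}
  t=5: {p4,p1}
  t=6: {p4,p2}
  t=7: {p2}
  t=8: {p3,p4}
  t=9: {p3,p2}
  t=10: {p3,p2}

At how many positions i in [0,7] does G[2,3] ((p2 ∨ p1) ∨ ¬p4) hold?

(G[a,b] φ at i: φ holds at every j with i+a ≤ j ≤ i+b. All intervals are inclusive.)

6

Evaluate at each i in [0,7]:
  i=0: ✓ (all of [2,3])
  i=1: ✓ (all of [3,4])
  i=2: ✓ (all of [4,5])
  i=3: ✓ (all of [5,6])
  i=4: ✓ (all of [6,7])
  i=5: ✗ (fails at j=8)
  i=6: ✗ (fails at j=8)
  i=7: ✓ (all of [9,10])
Positions where it holds: {0, 1, 2, 3, 4, 7} → 6.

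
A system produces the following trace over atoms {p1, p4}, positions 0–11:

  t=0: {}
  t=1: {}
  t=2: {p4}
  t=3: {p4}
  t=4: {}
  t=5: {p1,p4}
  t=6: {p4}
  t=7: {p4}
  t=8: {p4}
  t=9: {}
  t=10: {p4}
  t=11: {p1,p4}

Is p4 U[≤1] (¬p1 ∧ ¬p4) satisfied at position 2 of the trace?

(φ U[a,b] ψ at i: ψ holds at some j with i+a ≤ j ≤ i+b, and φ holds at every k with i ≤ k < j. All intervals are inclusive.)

Need some j in [2,3] with (¬p1 ∧ ¬p4), and p4 at every k in [2,j-1].
  j=2: (¬p1 ∧ ¬p4) false.
  j=3: (¬p1 ∧ ¬p4) false.
No j in the window works → until fails.

No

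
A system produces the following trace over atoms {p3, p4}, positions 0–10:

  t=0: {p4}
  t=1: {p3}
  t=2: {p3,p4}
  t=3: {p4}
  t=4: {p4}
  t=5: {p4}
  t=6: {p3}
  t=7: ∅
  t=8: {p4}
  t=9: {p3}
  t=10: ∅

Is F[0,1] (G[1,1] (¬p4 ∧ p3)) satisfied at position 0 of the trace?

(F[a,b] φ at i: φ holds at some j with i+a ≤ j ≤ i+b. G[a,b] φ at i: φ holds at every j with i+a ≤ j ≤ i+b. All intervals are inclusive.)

Holds

Check G[1,1] (¬p4 ∧ p3) at each j in [0,1]:
  j=0: holds on [1,1]
  j=1: fails at 2
Found at j=0 → formula holds.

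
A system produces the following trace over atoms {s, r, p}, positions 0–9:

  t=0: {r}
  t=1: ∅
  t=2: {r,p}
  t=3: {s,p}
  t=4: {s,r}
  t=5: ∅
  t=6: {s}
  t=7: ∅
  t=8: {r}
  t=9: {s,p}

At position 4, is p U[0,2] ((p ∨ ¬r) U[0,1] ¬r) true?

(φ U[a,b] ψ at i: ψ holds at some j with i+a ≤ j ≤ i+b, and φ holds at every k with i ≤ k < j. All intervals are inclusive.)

No

Need some j in [4,6] with ((p ∨ ¬r) U[0,1] ¬r), and p at every k in [4,j-1].
  j=4: ((p ∨ ¬r) U[0,1] ¬r) — fails.
  j=5: ((p ∨ ¬r) U[0,1] ¬r) holds, but p fails at k=4 → not this j.
  j=6: ((p ∨ ¬r) U[0,1] ¬r) holds, but p fails at k=4 → not this j.
No j in the window works → until fails.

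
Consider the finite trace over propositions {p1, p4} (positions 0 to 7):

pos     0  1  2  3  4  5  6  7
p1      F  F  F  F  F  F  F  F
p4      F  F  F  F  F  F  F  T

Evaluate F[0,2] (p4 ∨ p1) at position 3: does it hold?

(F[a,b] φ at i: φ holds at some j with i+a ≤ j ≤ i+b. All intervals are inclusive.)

Does not hold

Check (p4 ∨ p1) at each j in [3,5]:
  j=3: false
  j=4: false
  j=5: false
No position in the window satisfies it → formula fails.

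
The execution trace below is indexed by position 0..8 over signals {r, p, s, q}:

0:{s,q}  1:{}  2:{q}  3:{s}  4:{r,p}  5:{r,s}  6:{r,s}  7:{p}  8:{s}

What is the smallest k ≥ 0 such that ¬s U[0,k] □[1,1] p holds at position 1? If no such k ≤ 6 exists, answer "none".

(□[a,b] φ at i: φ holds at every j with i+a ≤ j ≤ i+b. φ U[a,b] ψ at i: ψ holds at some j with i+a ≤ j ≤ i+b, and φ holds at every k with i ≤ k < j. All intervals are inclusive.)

Need earliest j ≥ 1 with □[1,1] p, and ¬s at every k in [1,j-1].
  j=1: rhs fails.
  j=2: rhs fails.
  j=3: rhs holds; lhs holds on [1,2]. k = 2.

2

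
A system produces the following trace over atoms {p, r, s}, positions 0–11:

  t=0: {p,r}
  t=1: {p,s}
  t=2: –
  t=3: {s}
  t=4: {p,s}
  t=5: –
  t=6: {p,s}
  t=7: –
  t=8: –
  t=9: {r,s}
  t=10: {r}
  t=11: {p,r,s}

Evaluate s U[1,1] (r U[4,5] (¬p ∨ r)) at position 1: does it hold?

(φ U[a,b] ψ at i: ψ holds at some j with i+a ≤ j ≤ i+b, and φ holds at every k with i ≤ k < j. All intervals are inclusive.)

Need some j in [2,2] with (r U[4,5] (¬p ∨ r)), and s at every k in [1,j-1].
  j=2: (r U[4,5] (¬p ∨ r)) — fails.
No j in the window works → until fails.

False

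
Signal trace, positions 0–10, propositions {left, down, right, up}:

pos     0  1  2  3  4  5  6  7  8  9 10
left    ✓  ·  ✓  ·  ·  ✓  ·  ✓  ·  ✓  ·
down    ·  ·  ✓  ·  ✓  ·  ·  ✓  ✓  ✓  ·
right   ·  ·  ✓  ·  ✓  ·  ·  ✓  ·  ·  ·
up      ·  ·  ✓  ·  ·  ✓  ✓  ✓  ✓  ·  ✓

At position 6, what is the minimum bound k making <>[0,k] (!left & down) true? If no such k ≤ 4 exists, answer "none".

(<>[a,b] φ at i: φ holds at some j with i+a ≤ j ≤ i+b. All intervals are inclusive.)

Scan j = 6,7,… for (!left & down):
  j=6: fails
  j=7: fails
  j=8: holds
First hit at j=8, so smallest k = 8-6 = 2.

2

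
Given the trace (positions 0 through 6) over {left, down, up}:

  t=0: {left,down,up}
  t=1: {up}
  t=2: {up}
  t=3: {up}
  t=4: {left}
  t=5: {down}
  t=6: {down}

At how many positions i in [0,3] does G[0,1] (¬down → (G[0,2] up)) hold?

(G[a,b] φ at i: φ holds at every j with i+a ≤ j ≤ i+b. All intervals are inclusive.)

1

Evaluate at each i in [0,3]:
  i=0: ✓ (all of [0,1])
  i=1: ✗ (fails at j=2)
  i=2: ✗ (fails at j=2)
  i=3: ✗ (fails at j=3)
Positions where it holds: {0} → 1.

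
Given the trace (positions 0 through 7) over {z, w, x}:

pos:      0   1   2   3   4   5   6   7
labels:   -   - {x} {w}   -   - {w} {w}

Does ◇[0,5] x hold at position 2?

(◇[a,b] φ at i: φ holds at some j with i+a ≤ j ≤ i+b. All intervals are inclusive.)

True

Check x at each j in [2,7]:
  j=2: true
  j=3: false
  j=4: false
  j=5: false
  j=6: false
  j=7: false
Found at j=2 → formula holds.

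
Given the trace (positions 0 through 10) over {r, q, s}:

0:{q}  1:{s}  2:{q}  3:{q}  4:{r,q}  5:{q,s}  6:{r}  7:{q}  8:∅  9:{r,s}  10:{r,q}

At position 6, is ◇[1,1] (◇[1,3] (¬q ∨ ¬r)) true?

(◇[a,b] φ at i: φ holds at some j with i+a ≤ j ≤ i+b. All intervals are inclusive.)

Check ◇[1,3] (¬q ∨ ¬r) at each j in [7,7]:
  j=7: holds (witness at 8)
Found at j=7 → formula holds.

Yes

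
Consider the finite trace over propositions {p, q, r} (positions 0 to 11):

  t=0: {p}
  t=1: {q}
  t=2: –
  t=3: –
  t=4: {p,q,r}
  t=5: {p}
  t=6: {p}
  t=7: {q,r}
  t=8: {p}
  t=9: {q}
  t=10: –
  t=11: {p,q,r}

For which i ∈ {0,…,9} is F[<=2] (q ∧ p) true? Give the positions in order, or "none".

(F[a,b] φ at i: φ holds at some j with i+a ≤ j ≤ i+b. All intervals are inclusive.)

Evaluate at each i in [0,9]:
  i=0: ✗ (none in [0,2])
  i=1: ✗ (none in [1,3])
  i=2: ✓ (witness j=4)
  i=3: ✓ (witness j=4)
  i=4: ✓ (witness j=4)
  i=5: ✗ (none in [5,7])
  i=6: ✗ (none in [6,8])
  i=7: ✗ (none in [7,9])
  i=8: ✗ (none in [8,10])
  i=9: ✓ (witness j=11)

2, 3, 4, 9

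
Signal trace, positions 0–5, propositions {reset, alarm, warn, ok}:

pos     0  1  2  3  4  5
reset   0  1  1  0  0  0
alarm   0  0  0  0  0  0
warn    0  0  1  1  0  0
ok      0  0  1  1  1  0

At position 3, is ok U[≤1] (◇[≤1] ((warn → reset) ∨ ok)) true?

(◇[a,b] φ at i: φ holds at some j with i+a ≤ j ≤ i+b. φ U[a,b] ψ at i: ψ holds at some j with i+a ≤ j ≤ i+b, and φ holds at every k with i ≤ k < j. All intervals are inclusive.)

Need some j in [3,4] with ◇[≤1] ((warn → reset) ∨ ok), and ok at every k in [3,j-1].
  j=3: ◇[≤1] ((warn → reset) ∨ ok) holds; no prefix to check → satisfied.

True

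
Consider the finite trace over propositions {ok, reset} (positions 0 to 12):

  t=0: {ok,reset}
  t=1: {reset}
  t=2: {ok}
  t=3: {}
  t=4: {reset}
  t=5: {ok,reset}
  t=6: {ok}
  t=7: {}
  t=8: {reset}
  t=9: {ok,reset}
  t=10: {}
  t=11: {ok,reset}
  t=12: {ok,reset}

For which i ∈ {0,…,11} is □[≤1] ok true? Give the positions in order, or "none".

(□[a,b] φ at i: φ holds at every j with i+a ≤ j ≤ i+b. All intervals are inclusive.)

5, 11

Evaluate at each i in [0,11]:
  i=0: ✗ (fails at j=1)
  i=1: ✗ (fails at j=1)
  i=2: ✗ (fails at j=3)
  i=3: ✗ (fails at j=3)
  i=4: ✗ (fails at j=4)
  i=5: ✓ (all of [5,6])
  i=6: ✗ (fails at j=7)
  i=7: ✗ (fails at j=7)
  i=8: ✗ (fails at j=8)
  i=9: ✗ (fails at j=10)
  i=10: ✗ (fails at j=10)
  i=11: ✓ (all of [11,12])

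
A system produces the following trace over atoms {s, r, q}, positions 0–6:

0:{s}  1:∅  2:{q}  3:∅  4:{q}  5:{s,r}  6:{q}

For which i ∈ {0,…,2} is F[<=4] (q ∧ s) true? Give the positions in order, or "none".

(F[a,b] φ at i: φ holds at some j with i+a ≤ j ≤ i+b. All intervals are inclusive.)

none

Evaluate at each i in [0,2]:
  i=0: ✗ (none in [0,4])
  i=1: ✗ (none in [1,5])
  i=2: ✗ (none in [2,6])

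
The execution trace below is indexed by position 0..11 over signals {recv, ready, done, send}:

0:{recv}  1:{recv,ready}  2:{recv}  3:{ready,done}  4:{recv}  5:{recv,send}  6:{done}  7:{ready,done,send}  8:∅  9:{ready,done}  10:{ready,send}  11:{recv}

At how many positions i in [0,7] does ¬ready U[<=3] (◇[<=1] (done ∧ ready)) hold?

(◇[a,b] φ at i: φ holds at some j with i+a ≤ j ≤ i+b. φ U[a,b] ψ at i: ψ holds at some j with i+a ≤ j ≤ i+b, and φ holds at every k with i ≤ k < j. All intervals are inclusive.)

6

Evaluate at each i in [0,7]:
  i=0: ✗ (lhs fails at k=1 before rhs at j=2)
  i=1: ✗ (lhs fails at k=1 before rhs at j=2)
  i=2: ✓ (rhs at j=2)
  i=3: ✓ (rhs at j=3)
  i=4: ✓ (rhs at j=6; lhs holds on [4,5])
  i=5: ✓ (rhs at j=6; lhs holds on [5,5])
  i=6: ✓ (rhs at j=6)
  i=7: ✓ (rhs at j=7)
Positions where it holds: {2, 3, 4, 5, 6, 7} → 6.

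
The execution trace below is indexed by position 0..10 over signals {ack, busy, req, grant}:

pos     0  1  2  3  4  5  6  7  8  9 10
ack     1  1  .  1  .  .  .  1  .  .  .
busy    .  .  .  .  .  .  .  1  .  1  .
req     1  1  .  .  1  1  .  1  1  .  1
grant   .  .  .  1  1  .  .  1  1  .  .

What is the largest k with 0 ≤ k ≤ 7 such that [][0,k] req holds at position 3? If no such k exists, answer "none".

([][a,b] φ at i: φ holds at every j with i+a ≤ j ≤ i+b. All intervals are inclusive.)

req must hold from j=3 onward; find where it first fails.
  j=3: fails → no k works.

none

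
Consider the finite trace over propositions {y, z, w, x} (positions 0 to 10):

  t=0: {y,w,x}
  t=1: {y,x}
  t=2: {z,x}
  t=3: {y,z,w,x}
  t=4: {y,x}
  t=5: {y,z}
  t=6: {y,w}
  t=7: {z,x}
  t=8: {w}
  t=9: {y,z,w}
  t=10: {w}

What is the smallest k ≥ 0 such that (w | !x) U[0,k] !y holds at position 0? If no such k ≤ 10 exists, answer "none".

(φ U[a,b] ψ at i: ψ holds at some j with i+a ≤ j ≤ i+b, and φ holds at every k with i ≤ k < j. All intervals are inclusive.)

Need earliest j ≥ 0 with !y, and (w | !x) at every k in [0,j-1].
  j=0: rhs fails.
  j=1: rhs fails.
  j=2: rhs holds but lhs fails at k=1.
  j=3: rhs fails.
  j=4: rhs fails.
  j=5: rhs fails.
  j=6: rhs fails.
  j=7: rhs holds but lhs fails at k=1.
  j=8: rhs holds but lhs fails at k=1.
  j=9: rhs fails.
  j=10: rhs holds but lhs fails at k=1.
No witness within the range → none.

none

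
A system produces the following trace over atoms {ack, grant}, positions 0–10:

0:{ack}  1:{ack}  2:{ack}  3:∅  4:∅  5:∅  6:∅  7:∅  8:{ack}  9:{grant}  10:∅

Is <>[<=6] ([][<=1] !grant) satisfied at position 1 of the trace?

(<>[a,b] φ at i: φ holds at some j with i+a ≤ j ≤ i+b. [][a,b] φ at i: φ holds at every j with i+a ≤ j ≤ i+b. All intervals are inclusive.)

Check [][<=1] !grant at each j in [1,7]:
  j=1: holds on [1,2]
  j=2: holds on [2,3]
  j=3: holds on [3,4]
  j=4: holds on [4,5]
  j=5: holds on [5,6]
  j=6: holds on [6,7]
  j=7: holds on [7,8]
Found at j=1 → formula holds.

Yes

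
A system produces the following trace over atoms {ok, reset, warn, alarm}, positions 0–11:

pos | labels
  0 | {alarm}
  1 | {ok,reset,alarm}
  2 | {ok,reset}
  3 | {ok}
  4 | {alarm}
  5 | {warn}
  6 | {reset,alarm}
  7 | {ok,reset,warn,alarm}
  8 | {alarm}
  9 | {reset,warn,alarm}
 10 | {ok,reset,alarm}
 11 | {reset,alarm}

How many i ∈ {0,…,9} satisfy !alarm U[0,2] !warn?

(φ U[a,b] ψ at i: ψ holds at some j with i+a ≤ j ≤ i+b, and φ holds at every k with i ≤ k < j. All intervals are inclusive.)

8

Evaluate at each i in [0,9]:
  i=0: ✓ (rhs at j=0)
  i=1: ✓ (rhs at j=1)
  i=2: ✓ (rhs at j=2)
  i=3: ✓ (rhs at j=3)
  i=4: ✓ (rhs at j=4)
  i=5: ✓ (rhs at j=6; lhs holds on [5,5])
  i=6: ✓ (rhs at j=6)
  i=7: ✗ (lhs fails at k=7 before rhs at j=8)
  i=8: ✓ (rhs at j=8)
  i=9: ✗ (lhs fails at k=9 before rhs at j=10)
Positions where it holds: {0, 1, 2, 3, 4, 5, 6, 8} → 8.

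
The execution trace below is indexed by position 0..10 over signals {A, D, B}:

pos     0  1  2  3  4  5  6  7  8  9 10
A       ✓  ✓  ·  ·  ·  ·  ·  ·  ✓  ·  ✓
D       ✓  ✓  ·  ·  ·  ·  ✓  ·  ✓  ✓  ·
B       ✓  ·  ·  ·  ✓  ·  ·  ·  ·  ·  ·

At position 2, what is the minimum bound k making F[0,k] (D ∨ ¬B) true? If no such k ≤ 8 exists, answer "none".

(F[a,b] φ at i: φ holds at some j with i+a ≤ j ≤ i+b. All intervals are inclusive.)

Scan j = 2,3,… for (D ∨ ¬B):
  j=2: holds
First hit at j=2, so smallest k = 2-2 = 0.

0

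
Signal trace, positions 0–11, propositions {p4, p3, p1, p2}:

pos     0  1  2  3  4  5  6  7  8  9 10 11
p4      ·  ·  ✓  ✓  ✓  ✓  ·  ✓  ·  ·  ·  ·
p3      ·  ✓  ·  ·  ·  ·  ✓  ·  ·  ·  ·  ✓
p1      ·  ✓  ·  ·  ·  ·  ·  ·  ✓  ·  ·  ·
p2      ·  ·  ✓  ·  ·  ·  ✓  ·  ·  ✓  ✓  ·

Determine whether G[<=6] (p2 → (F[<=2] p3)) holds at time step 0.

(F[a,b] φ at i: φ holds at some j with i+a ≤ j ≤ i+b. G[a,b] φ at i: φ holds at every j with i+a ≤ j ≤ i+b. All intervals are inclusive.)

Check (p2 → (F[<=2] p3)) at every j in [0,6]:
  j=0: antecedent false → ✓
  j=1: antecedent false → ✓
  j=2: antecedent true; consequent fails (none in [2,4]) → ✗
  j=3: antecedent false → ✓
  j=4: antecedent false → ✓
  j=5: antecedent false → ✓
  j=6: antecedent true; consequent holds (witness at 6) → ✓
Fails at j=2 → formula fails.

False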